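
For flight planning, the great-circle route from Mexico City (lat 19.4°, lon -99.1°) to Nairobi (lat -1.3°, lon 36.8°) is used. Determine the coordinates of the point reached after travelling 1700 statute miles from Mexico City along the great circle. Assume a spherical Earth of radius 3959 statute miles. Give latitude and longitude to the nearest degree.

Convert each endpoint to a unit vector on the sphere (x = cos φ cos λ, y = cos φ sin λ, z = sin φ).
The central angle between the endpoints is δ = arccos(p₁·p₂) ≈ 2.325 rad (133.2°). The total great-circle distance is δ·R ≈ 2.325 × 3959 ≈ 9205 mi, so the target fraction is f = 1700/9205 ≈ 0.185.
Interpolate at f ≈ 0.185 with slerp weights a = sin((1−f)δ)/sin δ ≈ 1.300, b = sin(fδ)/sin δ ≈ 0.571.
p = a·p₁ + b·p₂ ≈ (0.263, -0.869, 0.419); φ = arcsin(p_z) ≈ 24.77°, λ = atan2(p_y, p_x) ≈ -73.14°.

≈ lat 25°, lon -73°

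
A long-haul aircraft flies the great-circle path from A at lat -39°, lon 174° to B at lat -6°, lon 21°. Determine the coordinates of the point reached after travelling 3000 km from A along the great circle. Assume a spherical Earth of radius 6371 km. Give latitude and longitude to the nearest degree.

≈ lat -58°, lon 144°

The haversine formula gives a central angle δ ≈ 2.243 rad (128.5°) between the endpoints. The total great-circle distance is δ·R ≈ 2.243 × 6371 ≈ 14291 km, so the target fraction is f = 3000/14291 ≈ 0.210.
Interpolate at f ≈ 0.210 with slerp weights a = sin((1−f)δ)/sin δ ≈ 1.252, b = sin(fδ)/sin δ ≈ 0.580.
p = a·p₁ + b·p₂ ≈ (-0.430, 0.308, -0.849); φ = arcsin(p_z) ≈ -58.08°, λ = atan2(p_y, p_x) ≈ 144.32°.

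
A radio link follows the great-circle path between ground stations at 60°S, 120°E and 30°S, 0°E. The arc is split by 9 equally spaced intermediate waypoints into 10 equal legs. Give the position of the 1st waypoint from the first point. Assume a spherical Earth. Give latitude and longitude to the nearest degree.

Convert each endpoint to a unit vector on the sphere (x = cos φ cos λ, y = cos φ sin λ, z = sin φ).
The central angle between the endpoints is δ = arccos(p₁·p₂) ≈ 1.353 rad (77.5°).
Interpolate at f = 1/10 with slerp weights a = sin((1−f)δ)/sin δ ≈ 0.961, b = sin(fδ)/sin δ ≈ 0.138.
p = a·p₁ + b·p₂ ≈ (-0.121, 0.416, -0.901); φ = arcsin(p_z) ≈ -64.33°, λ = atan2(p_y, p_x) ≈ 106.17°.

≈ 64°S, 106°E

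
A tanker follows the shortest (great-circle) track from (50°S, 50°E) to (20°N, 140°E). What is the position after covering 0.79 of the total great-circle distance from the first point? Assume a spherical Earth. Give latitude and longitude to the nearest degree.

Convert each endpoint to a unit vector on the sphere (x = cos φ cos λ, y = cos φ sin λ, z = sin φ).
The central angle between the endpoints is δ = arccos(p₁·p₂) ≈ 1.836 rad (105.2°).
Interpolate at f = 0.79 with slerp weights a = sin((1−f)δ)/sin δ ≈ 0.390, b = sin(fδ)/sin δ ≈ 1.029.
p = a·p₁ + b·p₂ ≈ (-0.579, 0.813, 0.053); φ = arcsin(p_z) ≈ 3.06°, λ = atan2(p_y, p_x) ≈ 125.47°.

≈ (3°N, 125°E)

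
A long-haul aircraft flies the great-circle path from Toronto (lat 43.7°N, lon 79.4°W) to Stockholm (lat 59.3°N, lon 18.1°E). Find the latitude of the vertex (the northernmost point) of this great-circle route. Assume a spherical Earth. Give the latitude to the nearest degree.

The great circle lies in the plane with unit normal n̂ = (p₁ × p₂)/|p₁ × p₂|.
Here n̂_z ≈ +0.437; the vertex latitude is φ_max = arccos|n̂_z| ≈ 64.1°.

≈ 64°N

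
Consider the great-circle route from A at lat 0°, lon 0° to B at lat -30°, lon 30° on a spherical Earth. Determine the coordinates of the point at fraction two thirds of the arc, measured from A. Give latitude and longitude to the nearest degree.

≈ lat -21°, lon 19°

The haversine formula gives a central angle δ ≈ 0.723 rad (41.4°) between the endpoints.
Interpolate at f = 2/3 with slerp weights a = sin((1−f)δ)/sin δ ≈ 0.361, b = sin(fδ)/sin δ ≈ 0.701.
p = a·p₁ + b·p₂ ≈ (0.886, 0.303, -0.350); φ = arcsin(p_z) ≈ -20.51°, λ = atan2(p_y, p_x) ≈ 18.90°.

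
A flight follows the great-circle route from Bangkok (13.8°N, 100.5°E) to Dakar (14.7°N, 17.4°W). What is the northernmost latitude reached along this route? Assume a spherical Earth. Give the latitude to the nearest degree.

The great circle lies in the plane with unit normal n̂ = (p₁ × p₂)/|p₁ × p₂|.
Here n̂_z ≈ -0.897; the vertex latitude is φ_max = arccos|n̂_z| ≈ 26.2°.
Check via Clairaut: cos φ_max = |cos φ₁| · sin C = cos(13.8°)·sin(67.5°) ≈ 0.897, again giving ≈ 26.2°.

≈ 26°N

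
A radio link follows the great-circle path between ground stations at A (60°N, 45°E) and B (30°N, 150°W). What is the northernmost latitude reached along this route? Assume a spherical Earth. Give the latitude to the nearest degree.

The great circle lies in the plane with unit normal n̂ = (p₁ × p₂)/|p₁ × p₂|.
Here n̂_z ≈ +0.112; the vertex latitude is φ_max = arccos|n̂_z| ≈ 83.6°.
Check via Clairaut: cos φ_max = |cos φ₁| · sin C = cos(60.0°)·sin(13.0°) ≈ 0.112, again giving ≈ 83.6°.

≈ 84°N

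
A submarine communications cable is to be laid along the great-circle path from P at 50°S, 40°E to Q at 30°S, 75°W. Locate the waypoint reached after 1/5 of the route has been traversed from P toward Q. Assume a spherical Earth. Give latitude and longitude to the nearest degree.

≈ 58°S, 15°E

Convert each endpoint to a unit vector on the sphere (x = cos φ cos λ, y = cos φ sin λ, z = sin φ).
The central angle between the endpoints is δ = arccos(p₁·p₂) ≈ 1.422 rad (81.5°).
Interpolate at f = 1/5 with slerp weights a = sin((1−f)δ)/sin δ ≈ 0.918, b = sin(fδ)/sin δ ≈ 0.284.
p = a·p₁ + b·p₂ ≈ (0.516, 0.142, -0.845); φ = arcsin(p_z) ≈ -57.67°, λ = atan2(p_y, p_x) ≈ 15.38°.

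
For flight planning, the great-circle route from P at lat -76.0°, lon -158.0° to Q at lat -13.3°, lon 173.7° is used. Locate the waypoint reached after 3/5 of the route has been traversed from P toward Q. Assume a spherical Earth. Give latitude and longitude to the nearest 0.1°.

≈ lat -38.8°, lon 177.8°

Convert each endpoint to a unit vector on the sphere (x = cos φ cos λ, y = cos φ sin λ, z = sin φ).
The central angle between the endpoints is δ = arccos(p₁·p₂) ≈ 1.126 rad (64.5°).
Interpolate at f = 3/5 with slerp weights a = sin((1−f)δ)/sin δ ≈ 0.482, b = sin(fδ)/sin δ ≈ 0.693.
p = a·p₁ + b·p₂ ≈ (-0.778, 0.030, -0.627); φ = arcsin(p_z) ≈ -38.85°, λ = atan2(p_y, p_x) ≈ 177.77°.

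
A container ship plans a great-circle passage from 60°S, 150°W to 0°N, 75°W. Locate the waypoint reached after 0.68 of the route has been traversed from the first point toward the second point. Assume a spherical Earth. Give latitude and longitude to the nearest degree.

≈ 23°S, 89°W

Convert each endpoint to a unit vector on the sphere (x = cos φ cos λ, y = cos φ sin λ, z = sin φ).
The central angle between the endpoints is δ = arccos(p₁·p₂) ≈ 1.441 rad (82.6°).
Interpolate at f = 0.68 with slerp weights a = sin((1−f)δ)/sin δ ≈ 0.449, b = sin(fδ)/sin δ ≈ 0.837.
p = a·p₁ + b·p₂ ≈ (0.022, -0.921, -0.389); φ = arcsin(p_z) ≈ -22.87°, λ = atan2(p_y, p_x) ≈ -88.60°.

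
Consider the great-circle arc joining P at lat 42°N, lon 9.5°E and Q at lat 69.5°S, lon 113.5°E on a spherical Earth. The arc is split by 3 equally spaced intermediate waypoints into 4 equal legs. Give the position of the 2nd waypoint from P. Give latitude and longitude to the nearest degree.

≈ lat 20°S, lon 37°E

The haversine formula gives a central angle δ ≈ 2.332 rad (133.6°) between the endpoints.
Interpolate at f = 2/4 with slerp weights a = sin((1−f)δ)/sin δ ≈ 1.269, b = sin(fδ)/sin δ ≈ 1.269.
p = a·p₁ + b·p₂ ≈ (0.753, 0.563, -0.340); φ = arcsin(p_z) ≈ -19.85°, λ = atan2(p_y, p_x) ≈ 36.80°.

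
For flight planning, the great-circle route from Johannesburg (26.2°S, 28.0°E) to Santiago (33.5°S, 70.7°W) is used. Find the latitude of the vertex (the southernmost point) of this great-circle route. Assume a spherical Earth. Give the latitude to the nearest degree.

≈ 42°S

The great circle lies in the plane with unit normal n̂ = (p₁ × p₂)/|p₁ × p₂|.
Here n̂_z ≈ -0.746; the vertex latitude is φ_max = arccos|n̂_z| ≈ 41.8°.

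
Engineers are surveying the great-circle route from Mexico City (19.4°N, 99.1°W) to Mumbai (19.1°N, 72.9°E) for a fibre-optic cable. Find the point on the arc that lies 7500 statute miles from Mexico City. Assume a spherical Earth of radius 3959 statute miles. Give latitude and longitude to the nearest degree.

Write both endpoints as unit vectors p₁, p₂ with components (cos φ cos λ, cos φ sin λ, sin φ).
The central angle between the endpoints is δ = arccos(p₁·p₂) ≈ 2.456 rad (140.7°). The total great-circle distance is δ·R ≈ 2.456 × 3959 ≈ 9723 mi, so the target fraction is f = 7500/9723 ≈ 0.771.
Interpolate at f ≈ 0.771 with slerp weights a = sin((1−f)δ)/sin δ ≈ 0.841, b = sin(fδ)/sin δ ≈ 1.497.
p = a·p₁ + b·p₂ ≈ (0.291, 0.569, 0.769); φ = arcsin(p_z) ≈ 50.28°, λ = atan2(p_y, p_x) ≈ 62.96°.

≈ 50°N, 63°E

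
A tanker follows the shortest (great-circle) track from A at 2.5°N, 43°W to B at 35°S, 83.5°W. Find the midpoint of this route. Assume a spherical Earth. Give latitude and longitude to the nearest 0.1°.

≈ 17.2°S, 61.2°W

The haversine formula gives a central angle δ ≈ 0.931 rad (53.3°) between the endpoints.
Interpolate at f = 1/2 with slerp weights a = sin((1−f)δ)/sin δ ≈ 0.559, b = sin(fδ)/sin δ ≈ 0.559.
p = a·p₁ + b·p₂ ≈ (0.461, -0.837, -0.297); φ = arcsin(p_z) ≈ -17.25°, λ = atan2(p_y, p_x) ≈ -61.16°.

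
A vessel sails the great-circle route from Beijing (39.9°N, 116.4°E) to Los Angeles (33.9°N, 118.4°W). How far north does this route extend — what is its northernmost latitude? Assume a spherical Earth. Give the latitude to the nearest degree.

The great circle lies in the plane with unit normal n̂ = (p₁ × p₂)/|p₁ × p₂|.
Here n̂_z ≈ +0.520; the vertex latitude is φ_max = arccos|n̂_z| ≈ 58.6°.
Check via Clairaut: cos φ_max = |cos φ₁| · sin C = cos(39.9°)·sin(42.7°) ≈ 0.520, again giving ≈ 58.6°.

≈ 59°N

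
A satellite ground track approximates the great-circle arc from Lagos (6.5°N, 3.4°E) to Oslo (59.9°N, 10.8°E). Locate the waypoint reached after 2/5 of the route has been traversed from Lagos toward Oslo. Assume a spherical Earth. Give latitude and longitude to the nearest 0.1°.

≈ 27.9°N, 5.3°E

From cos δ = sin φ₁ sin φ₂ + cos φ₁ cos φ₂ cos Δλ, the central angle is δ ≈ 0.937 rad (53.7°).
Interpolate at f = 2/5 with slerp weights a = sin((1−f)δ)/sin δ ≈ 0.662, b = sin(fδ)/sin δ ≈ 0.454.
p = a·p₁ + b·p₂ ≈ (0.880, 0.082, 0.468); φ = arcsin(p_z) ≈ 27.90°, λ = atan2(p_y, p_x) ≈ 5.30°.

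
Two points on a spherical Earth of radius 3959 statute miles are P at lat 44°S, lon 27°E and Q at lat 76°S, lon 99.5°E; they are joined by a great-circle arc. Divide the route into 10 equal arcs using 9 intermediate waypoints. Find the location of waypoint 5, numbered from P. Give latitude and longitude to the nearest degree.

Convert each endpoint to a unit vector on the sphere (x = cos φ cos λ, y = cos φ sin λ, z = sin φ).
The central angle between the endpoints is δ = arccos(p₁·p₂) ≈ 0.758 rad (43.4°).
Interpolate at f = 5/10 with slerp weights a = sin((1−f)δ)/sin δ ≈ 0.538, b = sin(fδ)/sin δ ≈ 0.538.
p = a·p₁ + b·p₂ ≈ (0.323, 0.304, -0.896); φ = arcsin(p_z) ≈ -63.64°, λ = atan2(p_y, p_x) ≈ 43.24°.

≈ lat 64°S, lon 43°E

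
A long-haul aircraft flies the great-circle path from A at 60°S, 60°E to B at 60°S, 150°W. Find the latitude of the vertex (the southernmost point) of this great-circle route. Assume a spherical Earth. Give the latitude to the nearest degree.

≈ 82°S

The great circle lies in the plane with unit normal n̂ = (p₁ × p₂)/|p₁ × p₂|.
Here n̂_z ≈ +0.148; the vertex latitude is φ_max = arccos|n̂_z| ≈ 81.5°.
Check via Clairaut: cos φ_max = |cos φ₁| · sin C = cos(60.0°)·sin(162.8°) ≈ 0.148, again giving ≈ 81.5°.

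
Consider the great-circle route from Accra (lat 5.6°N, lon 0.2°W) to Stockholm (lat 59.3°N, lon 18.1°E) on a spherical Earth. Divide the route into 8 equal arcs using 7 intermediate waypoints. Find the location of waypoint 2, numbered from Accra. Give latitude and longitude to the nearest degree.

≈ lat 19°N, lon 3°E

Write both endpoints as unit vectors p₁, p₂ with components (cos φ cos λ, cos φ sin λ, sin φ).
The central angle between the endpoints is δ = arccos(p₁·p₂) ≈ 0.969 rad (55.5°).
Interpolate at f = 2/8 with slerp weights a = sin((1−f)δ)/sin δ ≈ 0.806, b = sin(fδ)/sin δ ≈ 0.291.
p = a·p₁ + b·p₂ ≈ (0.943, 0.043, 0.329); φ = arcsin(p_z) ≈ 19.20°, λ = atan2(p_y, p_x) ≈ 2.63°.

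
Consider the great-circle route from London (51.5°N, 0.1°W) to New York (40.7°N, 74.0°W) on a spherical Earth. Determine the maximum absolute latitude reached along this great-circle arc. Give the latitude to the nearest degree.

≈ 54°N

The great circle lies in the plane with unit normal n̂ = (p₁ × p₂)/|p₁ × p₂|.
Here n̂_z ≈ -0.591; the vertex latitude is φ_max = arccos|n̂_z| ≈ 53.8°.
Check via Clairaut: cos φ_max = |cos φ₁| · sin C = cos(51.5°)·sin(71.7°) ≈ 0.591, again giving ≈ 53.8°.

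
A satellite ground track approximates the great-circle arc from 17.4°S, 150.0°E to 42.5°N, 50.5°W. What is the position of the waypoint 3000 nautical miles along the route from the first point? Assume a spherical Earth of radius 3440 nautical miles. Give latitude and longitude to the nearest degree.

≈ 26°N, 176°E

Write both endpoints as unit vectors p₁, p₂ with components (cos φ cos λ, cos φ sin λ, sin φ).
The central angle between the endpoints is δ = arccos(p₁·p₂) ≈ 2.608 rad (149.4°). The total great-circle distance is δ·R ≈ 2.608 × 3440 ≈ 8972 nmi, so the target fraction is f = 3000/8972 ≈ 0.334.
Interpolate at f ≈ 0.334 with slerp weights a = sin((1−f)δ)/sin δ ≈ 1.940, b = sin(fδ)/sin δ ≈ 1.506.
p = a·p₁ + b·p₂ ≈ (-0.897, 0.069, 0.437); φ = arcsin(p_z) ≈ 25.92°, λ = atan2(p_y, p_x) ≈ 175.61°.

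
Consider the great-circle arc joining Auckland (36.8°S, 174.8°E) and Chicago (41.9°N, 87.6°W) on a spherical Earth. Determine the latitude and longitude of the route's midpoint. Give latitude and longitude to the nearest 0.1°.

≈ (3.9°N, 138.8°W)

From cos δ = sin φ₁ sin φ₂ + cos φ₁ cos φ₂ cos Δλ, the central angle is δ ≈ 2.070 rad (118.6°).
Interpolate at f = 1/2 with slerp weights a = sin((1−f)δ)/sin δ ≈ 0.980, b = sin(fδ)/sin δ ≈ 0.980.
p = a·p₁ + b·p₂ ≈ (-0.751, -0.657, 0.067); φ = arcsin(p_z) ≈ 3.86°, λ = atan2(p_y, p_x) ≈ -138.79°.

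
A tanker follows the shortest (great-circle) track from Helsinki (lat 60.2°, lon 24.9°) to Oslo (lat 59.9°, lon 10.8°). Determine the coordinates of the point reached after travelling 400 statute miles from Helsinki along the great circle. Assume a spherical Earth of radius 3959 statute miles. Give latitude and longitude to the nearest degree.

Convert each endpoint to a unit vector on the sphere (x = cos φ cos λ, y = cos φ sin λ, z = sin φ).
The central angle between the endpoints is δ = arccos(p₁·p₂) ≈ 0.123 rad (7.0°). The total great-circle distance is δ·R ≈ 0.123 × 3959 ≈ 486 mi, so the target fraction is f = 400/486 ≈ 0.823.
Interpolate at f ≈ 0.823 with slerp weights a = sin((1−f)δ)/sin δ ≈ 0.177, b = sin(fδ)/sin δ ≈ 0.824.
p = a·p₁ + b·p₂ ≈ (0.486, 0.115, 0.867); φ = arcsin(p_z) ≈ 60.06°, λ = atan2(p_y, p_x) ≈ 13.26°.

≈ lat 60°, lon 13°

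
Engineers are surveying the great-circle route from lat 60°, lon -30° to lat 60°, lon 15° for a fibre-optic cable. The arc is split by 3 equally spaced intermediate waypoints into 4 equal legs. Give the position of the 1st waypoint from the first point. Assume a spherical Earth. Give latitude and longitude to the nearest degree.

Convert each endpoint to a unit vector on the sphere (x = cos φ cos λ, y = cos φ sin λ, z = sin φ).
The central angle between the endpoints is δ = arccos(p₁·p₂) ≈ 0.385 rad (22.1°).
Interpolate at f = 1/4 with slerp weights a = sin((1−f)δ)/sin δ ≈ 0.758, b = sin(fδ)/sin δ ≈ 0.256.
p = a·p₁ + b·p₂ ≈ (0.452, -0.156, 0.878); φ = arcsin(p_z) ≈ 61.43°, λ = atan2(p_y, p_x) ≈ -19.09°.

≈ lat 61°, lon -19°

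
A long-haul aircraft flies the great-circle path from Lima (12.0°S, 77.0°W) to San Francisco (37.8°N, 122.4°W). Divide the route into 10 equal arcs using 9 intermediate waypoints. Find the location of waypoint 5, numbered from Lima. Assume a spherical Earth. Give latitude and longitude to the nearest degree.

≈ 14°N, 97°W

Convert each endpoint to a unit vector on the sphere (x = cos φ cos λ, y = cos φ sin λ, z = sin φ).
The central angle between the endpoints is δ = arccos(p₁·p₂) ≈ 1.143 rad (65.5°).
Interpolate at f = 5/10 with slerp weights a = sin((1−f)δ)/sin δ ≈ 0.594, b = sin(fδ)/sin δ ≈ 0.594.
p = a·p₁ + b·p₂ ≈ (-0.121, -0.963, 0.241); φ = arcsin(p_z) ≈ 13.93°, λ = atan2(p_y, p_x) ≈ -97.15°.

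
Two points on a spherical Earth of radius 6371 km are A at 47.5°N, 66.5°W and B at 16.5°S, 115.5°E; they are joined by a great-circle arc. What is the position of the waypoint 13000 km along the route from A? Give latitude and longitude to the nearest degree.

≈ 16°N, 117°E

Write both endpoints as unit vectors p₁, p₂ with components (cos φ cos λ, cos φ sin λ, sin φ).
The central angle between the endpoints is δ = arccos(p₁·p₂) ≈ 2.600 rad (149.0°). The total great-circle distance is δ·R ≈ 2.600 × 6371 ≈ 16563 km, so the target fraction is f = 13000/16563 ≈ 0.785.
Interpolate at f ≈ 0.785 with slerp weights a = sin((1−f)δ)/sin δ ≈ 1.029, b = sin(fδ)/sin δ ≈ 1.729.
p = a·p₁ + b·p₂ ≈ (-0.437, 0.859, 0.267); φ = arcsin(p_z) ≈ 15.51°, λ = atan2(p_y, p_x) ≈ 116.94°.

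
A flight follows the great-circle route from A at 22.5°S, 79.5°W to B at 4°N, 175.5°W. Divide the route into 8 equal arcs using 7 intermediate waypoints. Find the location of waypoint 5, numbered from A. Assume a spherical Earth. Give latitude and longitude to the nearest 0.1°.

Write both endpoints as unit vectors p₁, p₂ with components (cos φ cos λ, cos φ sin λ, sin φ).
The central angle between the endpoints is δ = arccos(p₁·p₂) ≈ 1.694 rad (97.1°).
Interpolate at f = 5/8 with slerp weights a = sin((1−f)δ)/sin δ ≈ 0.598, b = sin(fδ)/sin δ ≈ 0.878.
p = a·p₁ + b·p₂ ≈ (-0.773, -0.612, -0.168); φ = arcsin(p_z) ≈ -9.65°, λ = atan2(p_y, p_x) ≈ -141.63°.

≈ 9.6°S, 141.6°W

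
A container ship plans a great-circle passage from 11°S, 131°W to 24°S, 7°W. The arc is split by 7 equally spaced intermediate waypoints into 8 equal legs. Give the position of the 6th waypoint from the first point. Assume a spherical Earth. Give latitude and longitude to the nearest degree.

From cos δ = sin φ₁ sin φ₂ + cos φ₁ cos φ₂ cos Δλ, the central angle is δ ≈ 2.008 rad (115.1°).
Interpolate at f = 6/8 with slerp weights a = sin((1−f)δ)/sin δ ≈ 0.531, b = sin(fδ)/sin δ ≈ 1.102.
p = a·p₁ + b·p₂ ≈ (0.657, -0.516, -0.550); φ = arcsin(p_z) ≈ -33.33°, λ = atan2(p_y, p_x) ≈ -38.17°.

≈ 33°S, 38°W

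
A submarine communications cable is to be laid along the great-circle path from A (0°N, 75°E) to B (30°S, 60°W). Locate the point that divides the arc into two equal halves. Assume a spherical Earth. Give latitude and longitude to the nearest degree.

≈ (35°S, 17°E)

Write both endpoints as unit vectors p₁, p₂ with components (cos φ cos λ, cos φ sin λ, sin φ).
The central angle between the endpoints is δ = arccos(p₁·p₂) ≈ 2.230 rad (127.8°).
Interpolate at f = 1/2 with slerp weights a = sin((1−f)δ)/sin δ ≈ 1.136, b = sin(fδ)/sin δ ≈ 1.136.
p = a·p₁ + b·p₂ ≈ (0.786, 0.245, -0.568); φ = arcsin(p_z) ≈ -34.60°, λ = atan2(p_y, p_x) ≈ 17.33°.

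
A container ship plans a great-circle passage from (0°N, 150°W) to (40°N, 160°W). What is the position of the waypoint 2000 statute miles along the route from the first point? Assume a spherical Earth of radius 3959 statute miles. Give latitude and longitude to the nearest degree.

From cos δ = sin φ₁ sin φ₂ + cos φ₁ cos φ₂ cos Δλ, the central angle is δ ≈ 0.716 rad (41.0°). The total great-circle distance is δ·R ≈ 0.716 × 3959 ≈ 2835 mi, so the target fraction is f = 2000/2835 ≈ 0.706.
Interpolate at f ≈ 0.706 with slerp weights a = sin((1−f)δ)/sin δ ≈ 0.319, b = sin(fδ)/sin δ ≈ 0.737.
p = a·p₁ + b·p₂ ≈ (-0.807, -0.353, 0.474); φ = arcsin(p_z) ≈ 28.29°, λ = atan2(p_y, p_x) ≈ -156.39°.

≈ (28°N, 156°W)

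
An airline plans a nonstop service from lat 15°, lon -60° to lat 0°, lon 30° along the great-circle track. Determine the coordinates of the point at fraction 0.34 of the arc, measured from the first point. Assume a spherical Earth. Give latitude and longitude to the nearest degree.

≈ lat 13°, lon -29°

From cos δ = sin φ₁ sin φ₂ + cos φ₁ cos φ₂ cos Δλ, the central angle is δ ≈ 1.571 rad (90.0°).
Interpolate at f = 0.34 with slerp weights a = sin((1−f)δ)/sin δ ≈ 0.861, b = sin(fδ)/sin δ ≈ 0.509.
p = a·p₁ + b·p₂ ≈ (0.857, -0.466, 0.223); φ = arcsin(p_z) ≈ 12.87°, λ = atan2(p_y, p_x) ≈ -28.52°.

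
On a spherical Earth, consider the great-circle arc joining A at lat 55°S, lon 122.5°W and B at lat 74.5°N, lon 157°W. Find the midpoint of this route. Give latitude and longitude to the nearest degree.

Convert each endpoint to a unit vector on the sphere (x = cos φ cos λ, y = cos φ sin λ, z = sin φ).
The central angle between the endpoints is δ = arccos(p₁·p₂) ≈ 2.296 rad (131.5°).
Interpolate at f = 1/2 with slerp weights a = sin((1−f)δ)/sin δ ≈ 1.218, b = sin(fδ)/sin δ ≈ 1.218.
p = a·p₁ + b·p₂ ≈ (-0.675, -0.716, 0.176); φ = arcsin(p_z) ≈ 10.14°, λ = atan2(p_y, p_x) ≈ -133.30°.

≈ lat 10°N, lon 133°W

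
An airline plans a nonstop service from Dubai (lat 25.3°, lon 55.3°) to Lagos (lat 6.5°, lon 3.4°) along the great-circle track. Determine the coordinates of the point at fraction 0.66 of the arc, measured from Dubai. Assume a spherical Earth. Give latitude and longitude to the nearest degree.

Convert each endpoint to a unit vector on the sphere (x = cos φ cos λ, y = cos φ sin λ, z = sin φ).
The central angle between the endpoints is δ = arccos(p₁·p₂) ≈ 0.924 rad (52.9°).
Interpolate at f = 0.66 with slerp weights a = sin((1−f)δ)/sin δ ≈ 0.387, b = sin(fδ)/sin δ ≈ 0.718.
p = a·p₁ + b·p₂ ≈ (0.911, 0.330, 0.247); φ = arcsin(p_z) ≈ 14.28°, λ = atan2(p_y, p_x) ≈ 19.92°.

≈ lat 14°, lon 20°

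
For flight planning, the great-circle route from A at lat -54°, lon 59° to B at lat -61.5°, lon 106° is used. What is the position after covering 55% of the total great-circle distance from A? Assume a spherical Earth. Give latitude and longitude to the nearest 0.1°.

≈ lat -60.3°, lon 82.4°

From cos δ = sin φ₁ sin φ₂ + cos φ₁ cos φ₂ cos Δλ, the central angle is δ ≈ 0.446 rad (25.5°).
Interpolate at f = 0.55 with slerp weights a = sin((1−f)δ)/sin δ ≈ 0.462, b = sin(fδ)/sin δ ≈ 0.563.
p = a·p₁ + b·p₂ ≈ (0.066, 0.491, -0.869); φ = arcsin(p_z) ≈ -60.30°, λ = atan2(p_y, p_x) ≈ 82.36°.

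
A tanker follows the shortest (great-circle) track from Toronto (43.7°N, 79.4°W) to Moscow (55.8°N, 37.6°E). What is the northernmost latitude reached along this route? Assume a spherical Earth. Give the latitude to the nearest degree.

The great circle lies in the plane with unit normal n̂ = (p₁ × p₂)/|p₁ × p₂|.
Here n̂_z ≈ +0.393; the vertex latitude is φ_max = arccos|n̂_z| ≈ 66.9°.

≈ 67°N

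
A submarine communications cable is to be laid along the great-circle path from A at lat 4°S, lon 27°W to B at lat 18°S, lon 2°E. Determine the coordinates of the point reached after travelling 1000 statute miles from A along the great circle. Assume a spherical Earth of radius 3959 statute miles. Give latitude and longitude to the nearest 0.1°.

≈ lat 10.7°S, lon 14.1°W

Convert each endpoint to a unit vector on the sphere (x = cos φ cos λ, y = cos φ sin λ, z = sin φ).
The central angle between the endpoints is δ = arccos(p₁·p₂) ≈ 0.552 rad (31.6°). The total great-circle distance is δ·R ≈ 0.552 × 3959 ≈ 2186 mi, so the target fraction is f = 1000/2186 ≈ 0.457.
Interpolate at f ≈ 0.457 with slerp weights a = sin((1−f)δ)/sin δ ≈ 0.563, b = sin(fδ)/sin δ ≈ 0.476.
p = a·p₁ + b·p₂ ≈ (0.953, -0.239, -0.186); φ = arcsin(p_z) ≈ -10.75°, λ = atan2(p_y, p_x) ≈ -14.08°.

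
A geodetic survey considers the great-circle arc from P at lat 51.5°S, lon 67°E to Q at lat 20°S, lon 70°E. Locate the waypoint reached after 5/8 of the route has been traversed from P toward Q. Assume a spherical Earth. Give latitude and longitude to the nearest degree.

≈ lat 32°S, lon 69°E

The haversine formula gives a central angle δ ≈ 0.551 rad (31.6°) between the endpoints.
Interpolate at f = 5/8 with slerp weights a = sin((1−f)δ)/sin δ ≈ 0.392, b = sin(fδ)/sin δ ≈ 0.645.
p = a·p₁ + b·p₂ ≈ (0.303, 0.794, -0.527); φ = arcsin(p_z) ≈ -31.82°, λ = atan2(p_y, p_x) ≈ 69.14°.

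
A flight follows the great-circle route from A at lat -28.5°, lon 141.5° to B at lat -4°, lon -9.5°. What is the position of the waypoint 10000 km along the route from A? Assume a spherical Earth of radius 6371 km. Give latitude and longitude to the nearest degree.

Write both endpoints as unit vectors p₁, p₂ with components (cos φ cos λ, cos φ sin λ, sin φ).
The central angle between the endpoints is δ = arccos(p₁·p₂) ≈ 2.394 rad (137.2°). The total great-circle distance is δ·R ≈ 2.394 × 6371 ≈ 15254 km, so the target fraction is f = 10000/15254 ≈ 0.656.
Interpolate at f ≈ 0.656 with slerp weights a = sin((1−f)δ)/sin δ ≈ 1.080, b = sin(fδ)/sin δ ≈ 1.471.
p = a·p₁ + b·p₂ ≈ (0.705, 0.349, -0.618); φ = arcsin(p_z) ≈ -38.18°, λ = atan2(p_y, p_x) ≈ 26.34°.

≈ lat -38°, lon 26°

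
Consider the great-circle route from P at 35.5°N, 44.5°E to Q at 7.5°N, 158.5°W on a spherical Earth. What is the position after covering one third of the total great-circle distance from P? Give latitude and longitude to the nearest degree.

The haversine formula gives a central angle δ ≈ 2.301 rad (131.9°) between the endpoints.
Interpolate at f = 1/3 with slerp weights a = sin((1−f)δ)/sin δ ≈ 1.342, b = sin(fδ)/sin δ ≈ 0.932.
p = a·p₁ + b·p₂ ≈ (-0.080, 0.427, 0.901); φ = arcsin(p_z) ≈ 64.25°, λ = atan2(p_y, p_x) ≈ 100.67°.

≈ 64°N, 101°E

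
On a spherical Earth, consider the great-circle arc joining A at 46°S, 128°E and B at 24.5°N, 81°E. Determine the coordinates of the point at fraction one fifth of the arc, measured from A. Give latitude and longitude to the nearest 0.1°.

The haversine formula gives a central angle δ ≈ 1.438 rad (82.4°) between the endpoints.
Interpolate at f = 1/5 with slerp weights a = sin((1−f)δ)/sin δ ≈ 0.921, b = sin(fδ)/sin δ ≈ 0.286.
p = a·p₁ + b·p₂ ≈ (-0.353, 0.761, -0.544); φ = arcsin(p_z) ≈ -32.94°, λ = atan2(p_y, p_x) ≈ 114.89°.

≈ 32.9°S, 114.9°E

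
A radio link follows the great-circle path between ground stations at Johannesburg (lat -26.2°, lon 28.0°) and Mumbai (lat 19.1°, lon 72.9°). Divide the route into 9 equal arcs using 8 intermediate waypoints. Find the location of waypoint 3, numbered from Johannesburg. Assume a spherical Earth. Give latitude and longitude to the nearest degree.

The haversine formula gives a central angle δ ≈ 1.097 rad (62.9°) between the endpoints.
Interpolate at f = 3/9 with slerp weights a = sin((1−f)δ)/sin δ ≈ 0.751, b = sin(fδ)/sin δ ≈ 0.402.
p = a·p₁ + b·p₂ ≈ (0.706, 0.679, -0.200); φ = arcsin(p_z) ≈ -11.53°, λ = atan2(p_y, p_x) ≈ 43.88°.

≈ lat -12°, lon 44°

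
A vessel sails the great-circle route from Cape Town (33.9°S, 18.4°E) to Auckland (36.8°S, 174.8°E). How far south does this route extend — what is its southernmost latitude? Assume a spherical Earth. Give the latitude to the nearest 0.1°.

The great circle lies in the plane with unit normal n̂ = (p₁ × p₂)/|p₁ × p₂|.
Here n̂_z ≈ +0.277; the vertex latitude is φ_max = arccos|n̂_z| ≈ 73.9°.
Check via Clairaut: cos φ_max = |cos φ₁| · sin C = cos(33.9°)·sin(160.5°) ≈ 0.277, again giving ≈ 73.9°.

≈ 73.9°S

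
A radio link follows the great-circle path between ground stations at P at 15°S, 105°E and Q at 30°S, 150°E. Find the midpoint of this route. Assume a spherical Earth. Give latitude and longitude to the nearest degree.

Convert each endpoint to a unit vector on the sphere (x = cos φ cos λ, y = cos φ sin λ, z = sin φ).
The central angle between the endpoints is δ = arccos(p₁·p₂) ≈ 0.766 rad (43.9°).
Interpolate at f = 1/2 with slerp weights a = sin((1−f)δ)/sin δ ≈ 0.539, b = sin(fδ)/sin δ ≈ 0.539.
p = a·p₁ + b·p₂ ≈ (-0.539, 0.736, -0.409); φ = arcsin(p_z) ≈ -24.14°, λ = atan2(p_y, p_x) ≈ 126.21°.

≈ 24°S, 126°E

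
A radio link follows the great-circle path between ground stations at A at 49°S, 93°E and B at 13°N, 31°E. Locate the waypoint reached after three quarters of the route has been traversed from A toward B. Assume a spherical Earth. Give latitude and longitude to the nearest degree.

≈ 4°S, 43°E

Write both endpoints as unit vectors p₁, p₂ with components (cos φ cos λ, cos φ sin λ, sin φ).
The central angle between the endpoints is δ = arccos(p₁·p₂) ≈ 1.440 rad (82.5°).
Interpolate at f = 3/4 with slerp weights a = sin((1−f)δ)/sin δ ≈ 0.355, b = sin(fδ)/sin δ ≈ 0.890.
p = a·p₁ + b·p₂ ≈ (0.731, 0.679, -0.068); φ = arcsin(p_z) ≈ -3.90°, λ = atan2(p_y, p_x) ≈ 42.91°.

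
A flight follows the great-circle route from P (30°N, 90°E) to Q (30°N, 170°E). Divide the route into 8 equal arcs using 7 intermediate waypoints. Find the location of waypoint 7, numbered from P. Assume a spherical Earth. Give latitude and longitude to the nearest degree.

Convert each endpoint to a unit vector on the sphere (x = cos φ cos λ, y = cos φ sin λ, z = sin φ).
The central angle between the endpoints is δ = arccos(p₁·p₂) ≈ 1.181 rad (67.7°).
Interpolate at f = 7/8 with slerp weights a = sin((1−f)δ)/sin δ ≈ 0.159, b = sin(fδ)/sin δ ≈ 0.929.
p = a·p₁ + b·p₂ ≈ (-0.792, 0.277, 0.544); φ = arcsin(p_z) ≈ 32.95°, λ = atan2(p_y, p_x) ≈ 160.70°.

≈ (33°N, 161°E)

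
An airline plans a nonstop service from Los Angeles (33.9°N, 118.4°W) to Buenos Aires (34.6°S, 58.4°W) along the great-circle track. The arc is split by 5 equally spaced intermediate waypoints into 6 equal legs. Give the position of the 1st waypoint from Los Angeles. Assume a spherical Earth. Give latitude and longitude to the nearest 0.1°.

≈ 23.0°N, 107.0°W

Write both endpoints as unit vectors p₁, p₂ with components (cos φ cos λ, cos φ sin λ, sin φ).
The central angle between the endpoints is δ = arccos(p₁·p₂) ≈ 1.546 rad (88.6°).
Interpolate at f = 1/6 with slerp weights a = sin((1−f)δ)/sin δ ≈ 0.961, b = sin(fδ)/sin δ ≈ 0.255.
p = a·p₁ + b·p₂ ≈ (-0.269, -0.880, 0.391); φ = arcsin(p_z) ≈ 23.02°, λ = atan2(p_y, p_x) ≈ -107.01°.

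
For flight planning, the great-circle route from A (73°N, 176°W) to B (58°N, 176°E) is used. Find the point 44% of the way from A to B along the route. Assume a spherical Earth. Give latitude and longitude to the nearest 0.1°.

≈ (66.4°N, 179.3°E)

Write both endpoints as unit vectors p₁, p₂ with components (cos φ cos λ, cos φ sin λ, sin φ).
The central angle between the endpoints is δ = arccos(p₁·p₂) ≈ 0.268 rad (15.3°).
Interpolate at f = 0.44 with slerp weights a = sin((1−f)δ)/sin δ ≈ 0.565, b = sin(fδ)/sin δ ≈ 0.444.
p = a·p₁ + b·p₂ ≈ (-0.400, 0.005, 0.917); φ = arcsin(p_z) ≈ 66.45°, λ = atan2(p_y, p_x) ≈ 179.30°.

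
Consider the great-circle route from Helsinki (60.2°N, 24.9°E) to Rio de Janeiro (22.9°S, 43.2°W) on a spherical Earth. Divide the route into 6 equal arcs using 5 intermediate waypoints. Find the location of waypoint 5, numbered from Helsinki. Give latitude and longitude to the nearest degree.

Convert each endpoint to a unit vector on the sphere (x = cos φ cos λ, y = cos φ sin λ, z = sin φ).
The central angle between the endpoints is δ = arccos(p₁·p₂) ≈ 1.738 rad (99.6°).
Interpolate at f = 5/6 with slerp weights a = sin((1−f)δ)/sin δ ≈ 0.290, b = sin(fδ)/sin δ ≈ 1.007.
p = a·p₁ + b·p₂ ≈ (0.807, -0.574, -0.140); φ = arcsin(p_z) ≈ -8.06°, λ = atan2(p_y, p_x) ≈ -35.44°.

≈ 8°S, 35°W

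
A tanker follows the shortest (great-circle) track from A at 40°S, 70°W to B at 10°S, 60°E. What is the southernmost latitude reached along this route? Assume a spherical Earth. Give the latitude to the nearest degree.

The great circle lies in the plane with unit normal n̂ = (p₁ × p₂)/|p₁ × p₂|.
Here n̂_z ≈ +0.623; the vertex latitude is φ_max = arccos|n̂_z| ≈ 51.5°.

≈ 51°S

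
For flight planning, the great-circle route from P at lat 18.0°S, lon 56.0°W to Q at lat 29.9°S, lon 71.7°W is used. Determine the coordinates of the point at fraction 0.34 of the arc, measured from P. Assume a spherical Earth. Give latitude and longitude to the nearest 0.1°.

≈ lat 22.2°S, lon 61.0°W

From cos δ = sin φ₁ sin φ₂ + cos φ₁ cos φ₂ cos Δλ, the central angle is δ ≈ 0.325 rad (18.6°).
Interpolate at f = 0.34 with slerp weights a = sin((1−f)δ)/sin δ ≈ 0.667, b = sin(fδ)/sin δ ≈ 0.345.
p = a·p₁ + b·p₂ ≈ (0.449, -0.810, -0.378); φ = arcsin(p_z) ≈ -22.22°, λ = atan2(p_y, p_x) ≈ -61.02°.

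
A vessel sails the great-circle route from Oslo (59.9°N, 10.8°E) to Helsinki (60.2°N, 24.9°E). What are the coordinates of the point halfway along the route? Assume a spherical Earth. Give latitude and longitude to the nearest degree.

≈ 60°N, 18°E

Convert each endpoint to a unit vector on the sphere (x = cos φ cos λ, y = cos φ sin λ, z = sin φ).
The central angle between the endpoints is δ = arccos(p₁·p₂) ≈ 0.123 rad (7.0°).
Interpolate at f = 1/2 with slerp weights a = sin((1−f)δ)/sin δ ≈ 0.501, b = sin(fδ)/sin δ ≈ 0.501.
p = a·p₁ + b·p₂ ≈ (0.473, 0.152, 0.868); φ = arcsin(p_z) ≈ 60.24°, λ = atan2(p_y, p_x) ≈ 17.82°.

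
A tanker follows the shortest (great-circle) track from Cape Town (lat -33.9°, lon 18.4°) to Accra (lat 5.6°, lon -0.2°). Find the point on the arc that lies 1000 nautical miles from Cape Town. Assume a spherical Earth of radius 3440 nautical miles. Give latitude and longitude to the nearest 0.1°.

≈ lat -18.9°, lon 10.3°

Convert each endpoint to a unit vector on the sphere (x = cos φ cos λ, y = cos φ sin λ, z = sin φ).
The central angle between the endpoints is δ = arccos(p₁·p₂) ≈ 0.755 rad (43.2°). The total great-circle distance is δ·R ≈ 0.755 × 3440 ≈ 2596 nmi, so the target fraction is f = 1000/2596 ≈ 0.385.
Interpolate at f ≈ 0.385 with slerp weights a = sin((1−f)δ)/sin δ ≈ 0.653, b = sin(fδ)/sin δ ≈ 0.418.
p = a·p₁ + b·p₂ ≈ (0.931, 0.170, -0.324); φ = arcsin(p_z) ≈ -18.88°, λ = atan2(p_y, p_x) ≈ 10.33°.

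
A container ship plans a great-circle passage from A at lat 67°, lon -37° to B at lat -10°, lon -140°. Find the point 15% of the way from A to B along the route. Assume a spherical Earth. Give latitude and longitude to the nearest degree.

From cos δ = sin φ₁ sin φ₂ + cos φ₁ cos φ₂ cos Δλ, the central angle is δ ≈ 1.820 rad (104.3°).
Interpolate at f = 0.15 with slerp weights a = sin((1−f)δ)/sin δ ≈ 1.032, b = sin(fδ)/sin δ ≈ 0.278.
p = a·p₁ + b·p₂ ≈ (0.112, -0.419, 0.901); φ = arcsin(p_z) ≈ 64.32°, λ = atan2(p_y, p_x) ≈ -75.02°.

≈ lat 64°, lon -75°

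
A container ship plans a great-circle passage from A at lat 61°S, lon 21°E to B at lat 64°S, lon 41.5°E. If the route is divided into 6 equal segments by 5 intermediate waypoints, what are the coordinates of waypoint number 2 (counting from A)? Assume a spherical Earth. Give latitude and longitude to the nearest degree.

Write both endpoints as unit vectors p₁, p₂ with components (cos φ cos λ, cos φ sin λ, sin φ).
The central angle between the endpoints is δ = arccos(p₁·p₂) ≈ 0.172 rad (9.9°).
Interpolate at f = 2/6 with slerp weights a = sin((1−f)δ)/sin δ ≈ 0.669, b = sin(fδ)/sin δ ≈ 0.335.
p = a·p₁ + b·p₂ ≈ (0.412, 0.213, -0.886); φ = arcsin(p_z) ≈ -62.33°, λ = atan2(p_y, p_x) ≈ 27.35°.

≈ lat 62°S, lon 27°E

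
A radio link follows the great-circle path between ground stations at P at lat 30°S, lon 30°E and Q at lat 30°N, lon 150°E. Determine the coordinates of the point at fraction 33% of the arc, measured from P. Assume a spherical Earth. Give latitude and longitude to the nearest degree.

From cos δ = sin φ₁ sin φ₂ + cos φ₁ cos φ₂ cos Δλ, the central angle is δ ≈ 2.246 rad (128.7°).
Interpolate at f = 0.33 with slerp weights a = sin((1−f)δ)/sin δ ≈ 1.278, b = sin(fδ)/sin δ ≈ 0.865.
p = a·p₁ + b·p₂ ≈ (0.310, 0.928, -0.207); φ = arcsin(p_z) ≈ -11.93°, λ = atan2(p_y, p_x) ≈ 71.53°.

≈ lat 12°S, lon 72°E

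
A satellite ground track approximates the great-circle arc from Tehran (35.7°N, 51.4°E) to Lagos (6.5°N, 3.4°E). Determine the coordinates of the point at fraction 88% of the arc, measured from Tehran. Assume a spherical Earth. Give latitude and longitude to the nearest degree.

≈ (11°N, 8°E)

Convert each endpoint to a unit vector on the sphere (x = cos φ cos λ, y = cos φ sin λ, z = sin φ).
The central angle between the endpoints is δ = arccos(p₁·p₂) ≈ 0.920 rad (52.7°).
Interpolate at f = 0.88 with slerp weights a = sin((1−f)δ)/sin δ ≈ 0.138, b = sin(fδ)/sin δ ≈ 0.910.
p = a·p₁ + b·p₂ ≈ (0.973, 0.142, 0.184); φ = arcsin(p_z) ≈ 10.59°, λ = atan2(p_y, p_x) ≈ 8.28°.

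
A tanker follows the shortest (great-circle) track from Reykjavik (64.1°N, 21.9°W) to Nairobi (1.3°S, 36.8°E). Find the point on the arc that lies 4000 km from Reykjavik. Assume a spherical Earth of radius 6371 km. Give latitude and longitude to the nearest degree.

≈ 37°N, 18°E

From cos δ = sin φ₁ sin φ₂ + cos φ₁ cos φ₂ cos Δλ, the central angle is δ ≈ 1.363 rad (78.1°). The total great-circle distance is δ·R ≈ 1.363 × 6371 ≈ 8683 km, so the target fraction is f = 4000/8683 ≈ 0.461.
Interpolate at f ≈ 0.461 with slerp weights a = sin((1−f)δ)/sin δ ≈ 0.685, b = sin(fδ)/sin δ ≈ 0.600.
p = a·p₁ + b·p₂ ≈ (0.758, 0.248, 0.603); φ = arcsin(p_z) ≈ 37.08°, λ = atan2(p_y, p_x) ≈ 18.10°.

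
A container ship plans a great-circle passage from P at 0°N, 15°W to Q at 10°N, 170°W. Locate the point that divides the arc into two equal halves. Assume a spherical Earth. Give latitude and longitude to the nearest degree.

≈ 22°N, 91°W

From cos δ = sin φ₁ sin φ₂ + cos φ₁ cos φ₂ cos Δλ, the central angle is δ ≈ 2.674 rad (153.2°).
Interpolate at f = 1/2 with slerp weights a = sin((1−f)δ)/sin δ ≈ 2.157, b = sin(fδ)/sin δ ≈ 2.157.
p = a·p₁ + b·p₂ ≈ (-0.008, -0.927, 0.375); φ = arcsin(p_z) ≈ 22.00°, λ = atan2(p_y, p_x) ≈ -90.52°.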